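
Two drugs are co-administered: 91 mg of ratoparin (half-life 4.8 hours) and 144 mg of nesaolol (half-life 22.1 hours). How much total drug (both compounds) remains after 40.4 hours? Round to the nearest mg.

41 mg

ratoparin: 91 × (1/2)^(40.4/4.8) = 91 × (1/2)^8.4167 ≈ 0.2663 mg.
nesaolol: 144 × (1/2)^(40.4/22.1) = 144 × (1/2)^1.8281 ≈ 40.557 mg.
Total = 0.2663 + 40.557 ≈ 40.823 mg.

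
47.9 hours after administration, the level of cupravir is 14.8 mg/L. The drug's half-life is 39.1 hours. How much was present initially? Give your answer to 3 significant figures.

Number of half-lives elapsed: n = 47.9/39.1 ≈ 1.2251.
A₀ = A × 2^n = 14.8 × 2^1.2251 = 14.8 × 2.3377 ≈ 34.597 mg/L.

34.6 mg/L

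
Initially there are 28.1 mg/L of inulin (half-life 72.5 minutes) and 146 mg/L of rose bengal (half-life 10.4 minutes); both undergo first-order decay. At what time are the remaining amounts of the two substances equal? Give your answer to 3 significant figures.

28.9 minutes

Set 28.1·(1/2)^(t/72.5) = 146·(1/2)^(t/10.4).
Taking log₂: log₂(28.1/146) = t·(1/72.5 − 1/10.4).
log₂(0.19247) = -2.3773; 1/72.5 − 1/10.4 = -0.082361.
t = -2.3773 / -0.082361 ≈ 28.865 minutes.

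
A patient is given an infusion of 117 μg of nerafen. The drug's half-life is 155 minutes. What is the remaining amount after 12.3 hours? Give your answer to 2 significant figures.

4.3 μg

Convert the elapsed time: 12.3 hours = 738 minutes.
Number of half-lives: n = 738/155 ≈ 4.7613.
Remaining = 117 × (1/2)^4.7613 = 117 × 0.036873 ≈ 4.3141 μg.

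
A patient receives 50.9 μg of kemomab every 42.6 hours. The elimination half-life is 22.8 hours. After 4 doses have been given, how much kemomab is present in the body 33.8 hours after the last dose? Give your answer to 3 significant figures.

The 4 doses were given 161.6, 119, 76.4, 33.8 hours ago.
Total = 50.9·(1/2)^(161.6/22.8) + 50.9·(1/2)^(119/22.8) + 50.9·(1/2)^(76.4/22.8) + 50.9·(1/2)^(33.8/22.8)
      = 0.3742 + 1.3663 + 4.9889 + 18.216 ≈ 24.945 μg.

24.9 μg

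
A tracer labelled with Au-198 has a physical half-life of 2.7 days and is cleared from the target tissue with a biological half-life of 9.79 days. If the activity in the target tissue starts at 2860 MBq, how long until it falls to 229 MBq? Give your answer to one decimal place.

7.7 days

1/t_eff = 1/t_phys + 1/t_biol = 1/2.7 + 1/9.79 = 0.47252 per day.
t_eff = 2.7 × 9.79 / (2.7 + 9.79) ≈ 2.1163 days.
n = log₂(2860/229) ≈ 3.6426; t = 3.6426 × 2.1163 ≈ 7.7089 days.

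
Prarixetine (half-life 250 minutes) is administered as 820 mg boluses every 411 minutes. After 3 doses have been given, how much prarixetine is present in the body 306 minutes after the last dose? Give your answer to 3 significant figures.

The 3 doses were given 1128, 717, 306 minutes ago.
Total = 820·(1/2)^(1128/250) + 820·(1/2)^(717/250) + 820·(1/2)^(306/250)
      = 35.939 + 112.32 + 351.04 ≈ 499.3 mg.

499 mg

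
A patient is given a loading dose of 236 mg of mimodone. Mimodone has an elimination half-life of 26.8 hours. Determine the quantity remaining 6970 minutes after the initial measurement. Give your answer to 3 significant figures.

11.7 mg

Convert the elapsed time: 6970 minutes = 116.167 hours.
Number of half-lives: n = 116.167/26.8 ≈ 4.3346.
Remaining = 236 × (1/2)^4.3346 = 236 × 0.049564 ≈ 11.697 mg.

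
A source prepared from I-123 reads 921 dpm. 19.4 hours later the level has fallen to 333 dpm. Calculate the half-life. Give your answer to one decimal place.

A/A₀ = 333/921 ≈ 0.36156.
n = log₂(2.7658) ≈ 1.4677 half-lives elapsed in 19.4 hours.
t½ = 19.4/1.4677 ≈ 13.218 hours.

13.2 hours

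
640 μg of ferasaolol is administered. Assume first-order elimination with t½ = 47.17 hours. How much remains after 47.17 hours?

320 μg

Elapsed time is 1 half-life (47.17/47.17).
Each half-life halves the amount: 640 × (1/2)^1 = 640/2 = 320 μg.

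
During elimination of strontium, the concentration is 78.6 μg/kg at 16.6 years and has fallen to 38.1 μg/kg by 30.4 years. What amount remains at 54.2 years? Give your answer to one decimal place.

10.9 μg/kg

Over Δt = 30.4 − 16.6 = 13.8 years, the level fell by a factor of 78.6/38.1 ≈ 2.063.
n = log₂(2.063) ≈ 1.0447 half-lives, so t½ = 13.8/1.0447 ≈ 13.209 years.
From t = 30.4 to t = 54.2: 38.1 × (1/2)^((54.2−30.4)/13.209) ≈ 10.928 μg/kg.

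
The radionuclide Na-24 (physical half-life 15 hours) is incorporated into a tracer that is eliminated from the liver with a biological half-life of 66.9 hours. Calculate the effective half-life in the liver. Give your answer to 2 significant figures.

1/t_eff = 1/t_phys + 1/t_biol = 1/15 + 1/66.9 = 0.081614 per hour.
t_eff = 15 × 66.9 / (15 + 66.9) ≈ 12.253 hours.

12 hours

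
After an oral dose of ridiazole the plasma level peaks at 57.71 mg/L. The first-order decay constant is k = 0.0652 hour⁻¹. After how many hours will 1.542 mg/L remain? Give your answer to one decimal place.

t½ = ln 2 / k = 0.69315 / 0.0652 ≈ 10.631 hours.
Fraction remaining = 1.542/57.71 ≈ 0.02672.
n = log₂(57.71/1.542) = ln(37.425)/ln 2 ≈ 5.2259 half-lives.
t = n × t½ = 5.2259 × 10.631 ≈ 55.558 hours.

55.6 hours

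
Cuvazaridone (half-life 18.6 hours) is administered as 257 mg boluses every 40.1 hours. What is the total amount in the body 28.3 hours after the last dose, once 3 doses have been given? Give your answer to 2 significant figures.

The 3 doses were given 108.5, 68.4, 28.3 hours ago.
Total = 257·(1/2)^(108.5/18.6) + 257·(1/2)^(68.4/18.6) + 257·(1/2)^(28.3/18.6)
      = 4.5074 + 20.087 + 89.519 ≈ 114.11 mg.

110 mg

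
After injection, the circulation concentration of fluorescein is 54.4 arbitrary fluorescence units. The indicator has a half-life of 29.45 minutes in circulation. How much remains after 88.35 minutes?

6.8 arbitrary fluorescence units

Elapsed time is 3 half-lives (88.35/29.45).
Each half-life halves the amount: 54.4 × (1/2)^3 = 54.4/8 = 6.8 arbitrary fluorescence units.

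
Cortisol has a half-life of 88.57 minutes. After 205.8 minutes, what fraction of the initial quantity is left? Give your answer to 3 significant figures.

n = 205.8/88.57 ≈ 2.3236 half-lives.
Fraction remaining = (1/2)^2.3236 ≈ 0.19977.

0.200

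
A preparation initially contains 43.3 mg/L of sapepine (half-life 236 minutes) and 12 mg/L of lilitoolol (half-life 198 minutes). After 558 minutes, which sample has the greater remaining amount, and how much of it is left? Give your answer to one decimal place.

sapepine: 43.3 × (1/2)^2.3644 ≈ 8.4087 mg/L.
lilitoolol: 12 × (1/2)^2.8182 ≈ 1.7015 mg/L.
Sapepine has more remaining, at ≈ 8.4087 mg/L.

sapepine, 8.4 mg/L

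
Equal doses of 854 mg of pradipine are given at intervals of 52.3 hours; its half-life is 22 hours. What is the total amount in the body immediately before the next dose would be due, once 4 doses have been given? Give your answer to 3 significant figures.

203 mg

The 4 doses were given 209.2, 156.9, 104.6, 52.3 hours ago.
Total = 854·(1/2)^(209.2/22) + 854·(1/2)^(156.9/22) + 854·(1/2)^(104.6/22) + 854·(1/2)^(52.3/22)
      = 1.172 + 6.0893 + 31.637 + 164.37 ≈ 203.27 mg.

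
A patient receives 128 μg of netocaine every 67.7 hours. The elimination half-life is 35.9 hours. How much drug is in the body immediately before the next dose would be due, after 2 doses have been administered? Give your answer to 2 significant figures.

The 2 doses were given 135.4, 67.7 hours ago.
Total = 128·(1/2)^(135.4/35.9) + 128·(1/2)^(67.7/35.9)
      = 9.3724 + 34.636 ≈ 44.008 μg.

44 μg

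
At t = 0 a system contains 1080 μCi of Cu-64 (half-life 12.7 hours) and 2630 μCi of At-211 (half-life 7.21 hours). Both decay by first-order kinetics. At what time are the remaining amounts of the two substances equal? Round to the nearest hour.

21 hours

Set 1080·(1/2)^(t/12.7) = 2630·(1/2)^(t/7.21).
Taking log₂: log₂(1080/2630) = t·(1/12.7 − 1/7.21).
log₂(0.41065) = -1.284; 1/12.7 − 1/7.21 = -0.059956.
t = -1.284 / -0.059956 ≈ 21.416 hours.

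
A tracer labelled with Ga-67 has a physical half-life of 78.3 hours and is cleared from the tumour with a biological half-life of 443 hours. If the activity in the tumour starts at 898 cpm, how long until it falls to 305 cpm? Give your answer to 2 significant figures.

1/t_eff = 1/t_phys + 1/t_biol = 1/78.3 + 1/443 = 0.015029 per hour.
t_eff = 78.3 × 443 / (78.3 + 443) ≈ 66.539 hours.
n = log₂(898/305) ≈ 1.5579; t = 1.5579 × 66.539 ≈ 103.66 hours.

100 hours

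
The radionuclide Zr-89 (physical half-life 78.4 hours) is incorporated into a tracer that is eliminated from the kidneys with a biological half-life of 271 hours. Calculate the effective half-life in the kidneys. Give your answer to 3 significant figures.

60.8 hours

1/t_eff = 1/t_phys + 1/t_biol = 1/78.4 + 1/271 = 0.016445 per hour.
t_eff = 78.4 × 271 / (78.4 + 271) ≈ 60.808 hours.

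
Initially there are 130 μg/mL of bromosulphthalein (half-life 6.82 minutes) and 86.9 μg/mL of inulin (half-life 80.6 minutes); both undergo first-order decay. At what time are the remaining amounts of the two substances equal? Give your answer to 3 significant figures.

4.33 minutes

Set 130·(1/2)^(t/6.82) = 86.9·(1/2)^(t/80.6).
Taking log₂: log₂(130/86.9) = t·(1/6.82 − 1/80.6).
log₂(1.496) = 0.58108; 1/6.82 − 1/80.6 = 0.13422.
t = 0.58108 / 0.13422 ≈ 4.3293 minutes.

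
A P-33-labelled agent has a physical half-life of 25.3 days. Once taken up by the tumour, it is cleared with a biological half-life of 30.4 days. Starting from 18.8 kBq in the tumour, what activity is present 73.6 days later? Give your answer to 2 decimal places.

1/t_eff = 1/t_phys + 1/t_biol = 1/25.3 + 1/30.4 = 0.07242 per day.
t_eff = 25.3 × 30.4 / (25.3 + 30.4) ≈ 13.808 days.
Remaining = 18.8 × (1/2)^(73.6/13.808) = 18.8 × (1/2)^5.3301 ≈ 0.46733 kBq.

0.47 kBq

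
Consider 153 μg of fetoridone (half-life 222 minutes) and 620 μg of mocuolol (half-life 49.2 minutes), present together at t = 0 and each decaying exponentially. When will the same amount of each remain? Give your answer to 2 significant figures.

Set 153·(1/2)^(t/222) = 620·(1/2)^(t/49.2).
Taking log₂: log₂(153/620) = t·(1/222 − 1/49.2).
log₂(0.24677) = -2.0187; 1/222 − 1/49.2 = -0.015821.
t = -2.0187 / -0.015821 ≈ 127.6 minutes.

130 minutes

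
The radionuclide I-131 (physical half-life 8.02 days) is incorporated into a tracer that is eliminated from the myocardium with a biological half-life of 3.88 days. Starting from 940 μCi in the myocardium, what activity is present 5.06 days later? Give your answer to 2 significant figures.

1/t_eff = 1/t_phys + 1/t_biol = 1/8.02 + 1/3.88 = 0.38242 per day.
t_eff = 8.02 × 3.88 / (8.02 + 3.88) ≈ 2.6149 days.
Remaining = 940 × (1/2)^(5.06/2.6149) = 940 × (1/2)^1.935 ≈ 245.82 μCi.

250 μCi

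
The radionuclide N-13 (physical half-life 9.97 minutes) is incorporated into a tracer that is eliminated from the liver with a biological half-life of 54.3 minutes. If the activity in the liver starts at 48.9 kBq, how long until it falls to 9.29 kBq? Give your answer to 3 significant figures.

1/t_eff = 1/t_phys + 1/t_biol = 1/9.97 + 1/54.3 = 0.11872 per minute.
t_eff = 9.97 × 54.3 / (9.97 + 54.3) ≈ 8.4234 minutes.
n = log₂(48.9/9.29) ≈ 2.3961; t = 2.3961 × 8.4234 ≈ 20.183 minutes.

20.2 minutes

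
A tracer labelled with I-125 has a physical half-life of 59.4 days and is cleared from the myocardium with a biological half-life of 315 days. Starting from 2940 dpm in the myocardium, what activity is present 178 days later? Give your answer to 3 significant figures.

249 dpm

1/t_eff = 1/t_phys + 1/t_biol = 1/59.4 + 1/315 = 0.02001 per day.
t_eff = 59.4 × 315 / (59.4 + 315) ≈ 49.976 days.
Remaining = 2940 × (1/2)^(178/49.976) = 2940 × (1/2)^3.5617 ≈ 248.98 dpm.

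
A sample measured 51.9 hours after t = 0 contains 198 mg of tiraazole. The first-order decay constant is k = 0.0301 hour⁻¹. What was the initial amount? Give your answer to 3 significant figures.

t½ = ln 2 / k = 0.69315 / 0.0301 ≈ 23.028 hours.
Number of half-lives elapsed: n = 51.9/23.028 ≈ 2.2538.
A₀ = A × 2^n = 198 × 2^2.2538 = 198 × 4.7693 ≈ 944.31 mg.

944 mg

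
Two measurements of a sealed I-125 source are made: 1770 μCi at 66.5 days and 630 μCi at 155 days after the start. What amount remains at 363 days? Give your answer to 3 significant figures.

Over Δt = 155 − 66.5 = 88.5 days, the level fell by a factor of 1770/630 ≈ 2.8095.
n = log₂(2.8095) ≈ 1.4903 half-lives, so t½ = 88.5/1.4903 ≈ 59.383 days.
From t = 155 to t = 363: 630 × (1/2)^((363−155)/59.383) ≈ 55.581 μCi.

55.6 μCi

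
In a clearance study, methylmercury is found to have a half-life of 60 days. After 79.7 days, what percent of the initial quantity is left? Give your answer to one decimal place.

39.8%

n = 79.7/60 ≈ 1.3283 half-lives.
Fraction remaining = (1/2)^1.3283 ≈ 0.39823, i.e. 39.823%.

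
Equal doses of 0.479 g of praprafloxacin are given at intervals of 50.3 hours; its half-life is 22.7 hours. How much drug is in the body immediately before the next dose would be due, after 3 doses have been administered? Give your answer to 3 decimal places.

The 3 doses were given 150.9, 100.6, 50.3 hours ago.
Total = 0.479·(1/2)^(150.9/22.7) + 0.479·(1/2)^(100.6/22.7) + 0.479·(1/2)^(50.3/22.7)
      = 0.0047777 + 0.022195 + 0.10311 ≈ 0.13008 g.

0.130 g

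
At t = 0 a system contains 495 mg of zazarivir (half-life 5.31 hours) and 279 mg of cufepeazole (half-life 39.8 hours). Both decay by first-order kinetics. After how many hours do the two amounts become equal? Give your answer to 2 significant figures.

Set 495·(1/2)^(t/5.31) = 279·(1/2)^(t/39.8).
Taking log₂: log₂(495/279) = t·(1/5.31 − 1/39.8).
log₂(1.7742) = 0.82716; 1/5.31 − 1/39.8 = 0.1632.
t = 0.82716 / 0.1632 ≈ 5.0685 hours.

5.1 hours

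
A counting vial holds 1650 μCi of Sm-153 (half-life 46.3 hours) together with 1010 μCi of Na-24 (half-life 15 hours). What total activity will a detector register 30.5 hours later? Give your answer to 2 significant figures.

Sm-153: 1650 × (1/2)^(30.5/46.3) = 1650 × (1/2)^0.65875 ≈ 1045.2 μCi.
Na-24: 1010 × (1/2)^(30.5/15) = 1010 × (1/2)^2.0333 ≈ 246.73 μCi.
Total = 1045.2 + 246.73 ≈ 1291.9 μCi.

1300 μCi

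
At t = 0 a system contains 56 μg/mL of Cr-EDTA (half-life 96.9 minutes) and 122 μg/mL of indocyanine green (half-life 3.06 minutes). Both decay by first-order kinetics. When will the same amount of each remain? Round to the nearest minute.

Set 56·(1/2)^(t/96.9) = 122·(1/2)^(t/3.06).
Taking log₂: log₂(56/122) = t·(1/96.9 − 1/3.06).
log₂(0.45902) = -1.1234; 1/96.9 − 1/3.06 = -0.31648.
t = -1.1234 / -0.31648 ≈ 3.5496 minutes.

4 minutes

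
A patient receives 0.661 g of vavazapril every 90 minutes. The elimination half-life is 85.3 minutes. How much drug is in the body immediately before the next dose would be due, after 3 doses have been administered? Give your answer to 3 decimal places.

0.545 g

The 3 doses were given 270, 180, 90 minutes ago.
Total = 0.661·(1/2)^(270/85.3) + 0.661·(1/2)^(180/85.3) + 0.661·(1/2)^(90/85.3)
      = 0.07368 + 0.1531 + 0.31812 ≈ 0.54489 g.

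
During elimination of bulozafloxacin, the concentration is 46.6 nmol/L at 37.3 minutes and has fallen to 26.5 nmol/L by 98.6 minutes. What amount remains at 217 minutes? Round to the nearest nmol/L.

Over Δt = 98.6 − 37.3 = 61.3 minutes, the level fell by a factor of 46.6/26.5 ≈ 1.7585.
n = log₂(1.7585) ≈ 0.81434 half-lives, so t½ = 61.3/0.81434 ≈ 75.276 minutes.
From t = 98.6 to t = 217: 26.5 × (1/2)^((217−98.6)/75.276) ≈ 8.9076 nmol/L.

9 nmol/L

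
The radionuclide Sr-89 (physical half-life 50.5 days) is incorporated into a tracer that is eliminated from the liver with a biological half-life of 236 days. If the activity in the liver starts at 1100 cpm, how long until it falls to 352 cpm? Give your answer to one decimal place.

1/t_eff = 1/t_phys + 1/t_biol = 1/50.5 + 1/236 = 0.024039 per day.
t_eff = 50.5 × 236 / (50.5 + 236) ≈ 41.599 days.
n = log₂(1100/352) ≈ 1.6439; t = 1.6439 × 41.599 ≈ 68.382 days.

68.4 days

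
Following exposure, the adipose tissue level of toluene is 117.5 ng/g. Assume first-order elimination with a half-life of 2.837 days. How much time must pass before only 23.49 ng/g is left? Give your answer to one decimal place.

6.6 days

Fraction remaining = 23.49/117.5 ≈ 0.19991.
n = log₂(117.5/23.49) = ln(5.0021)/ln 2 ≈ 2.3225 half-lives.
t = n × t½ = 2.3225 × 2.837 ≈ 6.5891 days.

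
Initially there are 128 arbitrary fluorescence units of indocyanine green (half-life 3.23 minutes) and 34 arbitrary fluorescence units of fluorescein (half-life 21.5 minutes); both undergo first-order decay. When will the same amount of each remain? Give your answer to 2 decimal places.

Set 128·(1/2)^(t/3.23) = 34·(1/2)^(t/21.5).
Taking log₂: log₂(128/34) = t·(1/3.23 − 1/21.5).
log₂(3.7647) = 1.9125; 1/3.23 − 1/21.5 = 0.26309.
t = 1.9125 / 0.26309 ≈ 7.2696 minutes.

7.27 minutes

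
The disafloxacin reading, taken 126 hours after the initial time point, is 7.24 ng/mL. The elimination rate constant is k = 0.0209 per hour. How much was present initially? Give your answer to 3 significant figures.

101 ng/mL

t½ = ln 2 / k = 0.69315 / 0.0209 ≈ 33.165 hours.
Number of half-lives elapsed: n = 126/33.165 ≈ 3.7992.
A₀ = A × 2^n = 7.24 × 2^3.7992 = 7.24 × 13.921 ≈ 100.79 ng/mL.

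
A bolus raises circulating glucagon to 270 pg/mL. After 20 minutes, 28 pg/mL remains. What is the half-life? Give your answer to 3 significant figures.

A/A₀ = 28/270 ≈ 0.1037.
n = log₂(9.6429) ≈ 3.2695 half-lives elapsed in 20 minutes.
t½ = 20/3.2695 ≈ 6.1172 minutes.

6.12 minutes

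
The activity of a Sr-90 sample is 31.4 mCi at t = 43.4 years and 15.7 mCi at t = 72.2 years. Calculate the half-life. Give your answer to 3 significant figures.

28.8 years

Over Δt = 72.2 − 43.4 = 28.8 years, the level fell by a factor of 31.4/15.7 ≈ 2.
n = log₂(2) ≈ 1 half-lives, so t½ = 28.8/1 ≈ 28.8 years.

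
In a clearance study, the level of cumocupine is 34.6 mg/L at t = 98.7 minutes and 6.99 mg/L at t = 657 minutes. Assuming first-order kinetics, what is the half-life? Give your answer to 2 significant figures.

Over Δt = 657 − 98.7 = 558.3 minutes, the level fell by a factor of 34.6/6.99 ≈ 4.9499.
n = log₂(4.9499) ≈ 2.3074 half-lives, so t½ = 558.3/2.3074 ≈ 241.96 minutes.

240 minutes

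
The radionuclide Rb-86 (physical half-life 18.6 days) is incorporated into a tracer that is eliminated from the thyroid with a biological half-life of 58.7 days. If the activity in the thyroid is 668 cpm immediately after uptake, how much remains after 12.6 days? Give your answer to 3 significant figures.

360 cpm

1/t_eff = 1/t_phys + 1/t_biol = 1/18.6 + 1/58.7 = 0.070799 per day.
t_eff = 18.6 × 58.7 / (18.6 + 58.7) ≈ 14.124 days.
Remaining = 668 × (1/2)^(12.6/14.124) = 668 × (1/2)^0.89207 ≈ 359.95 cpm.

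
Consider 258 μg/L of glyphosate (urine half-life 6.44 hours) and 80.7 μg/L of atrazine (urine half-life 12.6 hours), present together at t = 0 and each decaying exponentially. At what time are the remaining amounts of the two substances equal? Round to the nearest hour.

Set 258·(1/2)^(t/6.44) = 80.7·(1/2)^(t/12.6).
Taking log₂: log₂(258/80.7) = t·(1/6.44 − 1/12.6).
log₂(3.197) = 1.6767; 1/6.44 − 1/12.6 = 0.075914.
t = 1.6767 / 0.075914 ≈ 22.087 hours.

22 hours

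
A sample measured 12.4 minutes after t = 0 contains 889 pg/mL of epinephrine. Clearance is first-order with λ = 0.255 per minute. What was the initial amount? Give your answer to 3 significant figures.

21000 pg/mL

t½ = ln 2 / λ = 0.69315 / 0.255 ≈ 2.7182 minutes.
Number of half-lives elapsed: n = 12.4/2.7182 ≈ 4.5618.
A₀ = A × 2^n = 889 × 2^4.5618 = 889 × 23.618 ≈ 20996 pg/mL.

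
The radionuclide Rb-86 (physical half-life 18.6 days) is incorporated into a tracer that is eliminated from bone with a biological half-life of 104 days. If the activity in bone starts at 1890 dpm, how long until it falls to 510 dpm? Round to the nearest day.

30 days

1/t_eff = 1/t_phys + 1/t_biol = 1/18.6 + 1/104 = 0.063379 per day.
t_eff = 18.6 × 104 / (18.6 + 104) ≈ 15.778 days.
n = log₂(1890/510) ≈ 1.8898; t = 1.8898 × 15.778 ≈ 29.818 days.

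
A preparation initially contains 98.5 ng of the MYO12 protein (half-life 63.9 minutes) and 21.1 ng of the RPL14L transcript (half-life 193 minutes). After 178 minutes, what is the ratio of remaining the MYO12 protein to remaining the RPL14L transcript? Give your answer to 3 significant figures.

1.28

MYO12 protein: 98.5 × (1/2)^(178/63.9) = 98.5 × (1/2)^2.7856 ≈ 14.285 ng.
RPL14L transcript: 21.1 × (1/2)^(178/193) = 21.1 × (1/2)^0.92228 ≈ 11.134 ng.
Ratio ≈ 14.285 / 11.134 ≈ 1.283.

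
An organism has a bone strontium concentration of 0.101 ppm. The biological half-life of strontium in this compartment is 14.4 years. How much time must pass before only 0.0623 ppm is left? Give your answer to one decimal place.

10.0 years

Fraction remaining = 0.0623/0.101 ≈ 0.61683.
n = log₂(0.101/0.0623) = ln(1.6212)/ln 2 ≈ 0.69705 half-lives.
t = n × t½ = 0.69705 × 14.4 ≈ 10.038 years.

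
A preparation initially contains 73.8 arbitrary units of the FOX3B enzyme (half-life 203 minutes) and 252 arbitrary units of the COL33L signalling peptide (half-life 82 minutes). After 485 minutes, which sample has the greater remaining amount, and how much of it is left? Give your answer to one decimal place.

FOX3B enzyme, 14.1 arbitrary units

FOX3B enzyme: 73.8 × (1/2)^2.3892 ≈ 14.088 arbitrary units.
COL33L signalling peptide: 252 × (1/2)^5.9146 ≈ 4.1775 arbitrary units.
FOX3B enzyme has more remaining, at ≈ 14.088 arbitrary units.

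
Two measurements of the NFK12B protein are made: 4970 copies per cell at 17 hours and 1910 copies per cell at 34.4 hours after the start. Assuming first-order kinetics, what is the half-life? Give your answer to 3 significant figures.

12.6 hours

Over Δt = 34.4 − 17 = 17.4 hours, the level fell by a factor of 4970/1910 ≈ 2.6021.
n = log₂(2.6021) ≈ 1.3797 half-lives, so t½ = 17.4/1.3797 ≈ 12.612 hours.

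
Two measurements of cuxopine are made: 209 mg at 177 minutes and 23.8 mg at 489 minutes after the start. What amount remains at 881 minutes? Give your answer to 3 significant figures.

Over Δt = 489 − 177 = 312 minutes, the level fell by a factor of 209/23.8 ≈ 8.7815.
n = log₂(8.7815) ≈ 3.1345 half-lives, so t½ = 312/3.1345 ≈ 99.538 minutes.
From t = 489 to t = 881: 23.8 × (1/2)^((881−489)/99.538) ≈ 1.5526 mg.

1.55 mg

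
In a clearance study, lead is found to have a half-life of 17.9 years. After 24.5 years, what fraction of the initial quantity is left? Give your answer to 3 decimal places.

n = 24.5/17.9 ≈ 1.3687 half-lives.
Fraction remaining = (1/2)^1.3687 ≈ 0.38724.

0.387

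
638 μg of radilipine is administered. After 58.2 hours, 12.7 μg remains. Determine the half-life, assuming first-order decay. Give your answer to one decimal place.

10.3 hours

A/A₀ = 12.7/638 ≈ 0.019906.
n = log₂(50.236) ≈ 5.6507 half-lives elapsed in 58.2 hours.
t½ = 58.2/5.6507 ≈ 10.3 hours.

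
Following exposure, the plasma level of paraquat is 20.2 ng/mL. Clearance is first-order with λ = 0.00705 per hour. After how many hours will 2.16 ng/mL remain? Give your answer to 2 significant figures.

320 hours

t½ = ln 2 / λ = 0.69315 / 0.00705 ≈ 98.319 hours.
Fraction remaining = 2.16/20.2 ≈ 0.10693.
n = log₂(20.2/2.16) = ln(9.3519)/ln 2 ≈ 3.2253 half-lives.
t = n × t½ = 3.2253 × 98.319 ≈ 317.1 hours.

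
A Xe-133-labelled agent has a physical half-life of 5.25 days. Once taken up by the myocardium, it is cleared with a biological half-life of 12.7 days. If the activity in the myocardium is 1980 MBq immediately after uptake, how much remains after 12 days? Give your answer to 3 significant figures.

1/t_eff = 1/t_phys + 1/t_biol = 1/5.25 + 1/12.7 = 0.26922 per day.
t_eff = 5.25 × 12.7 / (5.25 + 12.7) ≈ 3.7145 days.
Remaining = 1980 × (1/2)^(12/3.7145) = 1980 × (1/2)^3.2306 ≈ 210.94 MBq.

211 MBq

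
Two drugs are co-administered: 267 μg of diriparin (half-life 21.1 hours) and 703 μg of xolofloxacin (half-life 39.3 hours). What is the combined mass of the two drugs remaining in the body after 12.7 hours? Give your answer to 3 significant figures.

738 μg

diriparin: 267 × (1/2)^(12.7/21.1) = 267 × (1/2)^0.6019 ≈ 175.92 μg.
xolofloxacin: 703 × (1/2)^(12.7/39.3) = 703 × (1/2)^0.32316 ≈ 561.92 μg.
Total = 175.92 + 561.92 ≈ 737.84 μg.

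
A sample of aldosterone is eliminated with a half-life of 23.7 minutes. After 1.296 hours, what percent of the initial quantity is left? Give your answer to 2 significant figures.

10%

1.296 hours = 77.76 minutes.
n = 77.76/23.7 ≈ 3.281 half-lives.
Fraction remaining = (1/2)^3.281 ≈ 0.10288, i.e. 10.288%.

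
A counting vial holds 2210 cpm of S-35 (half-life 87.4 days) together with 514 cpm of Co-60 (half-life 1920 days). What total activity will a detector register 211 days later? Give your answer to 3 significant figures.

891 cpm

S-35: 2210 × (1/2)^(211/87.4) = 2210 × (1/2)^2.4142 ≈ 414.62 cpm.
Co-60: 514 × (1/2)^(211/1920) = 514 × (1/2)^0.1099 ≈ 476.3 cpm.
Total = 414.62 + 476.3 ≈ 890.92 cpm.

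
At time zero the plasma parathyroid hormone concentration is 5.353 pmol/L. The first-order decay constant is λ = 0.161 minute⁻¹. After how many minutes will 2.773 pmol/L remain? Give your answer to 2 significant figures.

t½ = ln 2 / λ = 0.69315 / 0.161 ≈ 4.3053 minutes.
Fraction remaining = 2.773/5.353 ≈ 0.51803.
n = log₂(5.353/2.773) = ln(1.9304)/ln 2 ≈ 0.9489 half-lives.
t = n × t½ = 0.9489 × 4.3053 ≈ 4.0853 minutes.

4.1 minutes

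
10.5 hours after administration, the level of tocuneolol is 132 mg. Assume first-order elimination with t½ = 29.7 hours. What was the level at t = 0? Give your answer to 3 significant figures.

Number of half-lives elapsed: n = 10.5/29.7 ≈ 0.35354.
A₀ = A × 2^n = 132 × 2^0.35354 = 132 × 1.2777 ≈ 168.65 mg.

169 mg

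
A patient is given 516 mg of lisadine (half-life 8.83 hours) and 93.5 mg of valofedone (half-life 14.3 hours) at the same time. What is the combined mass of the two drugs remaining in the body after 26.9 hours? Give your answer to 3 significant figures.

lisadine: 516 × (1/2)^(26.9/8.83) = 516 × (1/2)^3.0464 ≈ 62.457 mg.
valofedone: 93.5 × (1/2)^(26.9/14.3) = 93.5 × (1/2)^1.8811 ≈ 25.383 mg.
Total = 62.457 + 25.383 ≈ 87.84 mg.

87.8 mg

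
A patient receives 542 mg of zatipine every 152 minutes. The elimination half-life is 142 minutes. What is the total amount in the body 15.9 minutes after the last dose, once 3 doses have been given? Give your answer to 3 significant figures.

The 3 doses were given 319.9, 167.9, 15.9 minutes ago.
Total = 542·(1/2)^(319.9/142) + 542·(1/2)^(167.9/142) + 542·(1/2)^(15.9/142)
      = 113.72 + 238.82 + 501.52 ≈ 854.06 mg.

854 mg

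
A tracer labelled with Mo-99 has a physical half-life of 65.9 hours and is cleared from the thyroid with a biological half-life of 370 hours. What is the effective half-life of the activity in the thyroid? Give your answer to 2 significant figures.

1/t_eff = 1/t_phys + 1/t_biol = 1/65.9 + 1/370 = 0.017877 per hour.
t_eff = 65.9 × 370 / (65.9 + 370) ≈ 55.937 hours.

56 hours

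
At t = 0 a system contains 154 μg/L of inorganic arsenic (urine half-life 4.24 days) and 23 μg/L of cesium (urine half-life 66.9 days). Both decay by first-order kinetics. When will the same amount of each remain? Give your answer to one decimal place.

12.4 days

Set 154·(1/2)^(t/4.24) = 23·(1/2)^(t/66.9).
Taking log₂: log₂(154/23) = t·(1/4.24 − 1/66.9).
log₂(6.6957) = 2.7432; 1/4.24 − 1/66.9 = 0.2209.
t = 2.7432 / 0.2209 ≈ 12.418 days.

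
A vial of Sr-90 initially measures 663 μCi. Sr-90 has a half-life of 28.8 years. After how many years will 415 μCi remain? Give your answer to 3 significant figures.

19.5 years

Fraction remaining = 415/663 ≈ 0.62594.
n = log₂(663/415) = ln(1.5976)/ln 2 ≈ 0.6759 half-lives.
t = n × t½ = 0.6759 × 28.8 ≈ 19.466 years.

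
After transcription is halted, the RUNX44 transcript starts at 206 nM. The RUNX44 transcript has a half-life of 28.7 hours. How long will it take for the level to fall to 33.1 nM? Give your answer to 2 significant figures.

76 hours

Fraction remaining = 33.1/206 ≈ 0.16068.
n = log₂(206/33.1) = ln(6.2236)/ln 2 ≈ 2.6377 half-lives.
t = n × t½ = 2.6377 × 28.7 ≈ 75.703 hours.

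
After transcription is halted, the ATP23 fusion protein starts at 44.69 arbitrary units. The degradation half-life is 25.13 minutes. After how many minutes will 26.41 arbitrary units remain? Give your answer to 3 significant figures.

Fraction remaining = 26.41/44.69 ≈ 0.59096.
n = log₂(44.69/26.41) = ln(1.6922)/ln 2 ≈ 0.75887 half-lives.
t = n × t½ = 0.75887 × 25.13 ≈ 19.07 minutes.

19.1 minutes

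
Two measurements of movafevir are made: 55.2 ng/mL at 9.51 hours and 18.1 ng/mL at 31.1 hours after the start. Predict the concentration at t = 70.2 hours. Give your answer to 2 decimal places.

Over Δt = 31.1 − 9.51 = 21.59 hours, the level fell by a factor of 55.2/18.1 ≈ 3.0497.
n = log₂(3.0497) ≈ 1.6087 half-lives, so t½ = 21.59/1.6087 ≈ 13.421 hours.
From t = 31.1 to t = 70.2: 18.1 × (1/2)^((70.2−31.1)/13.421) ≈ 2.4025 ng/mL.

2.40 ng/mL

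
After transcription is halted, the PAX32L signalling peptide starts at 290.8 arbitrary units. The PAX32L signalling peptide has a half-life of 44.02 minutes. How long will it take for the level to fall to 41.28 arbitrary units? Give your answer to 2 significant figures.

Fraction remaining = 41.28/290.8 ≈ 0.14195.
n = log₂(290.8/41.28) = ln(7.0446)/ln 2 ≈ 2.8165 half-lives.
t = n × t½ = 2.8165 × 44.02 ≈ 123.98 minutes.

120 minutes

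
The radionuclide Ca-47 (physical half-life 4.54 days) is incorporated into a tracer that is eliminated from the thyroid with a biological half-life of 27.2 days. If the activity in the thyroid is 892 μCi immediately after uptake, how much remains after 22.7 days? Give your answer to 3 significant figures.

1/t_eff = 1/t_phys + 1/t_biol = 1/4.54 + 1/27.2 = 0.25703 per day.
t_eff = 4.54 × 27.2 / (4.54 + 27.2) ≈ 3.8906 days.
Remaining = 892 × (1/2)^(22.7/3.8906) = 892 × (1/2)^5.8346 ≈ 15.631 μCi.

15.6 μCi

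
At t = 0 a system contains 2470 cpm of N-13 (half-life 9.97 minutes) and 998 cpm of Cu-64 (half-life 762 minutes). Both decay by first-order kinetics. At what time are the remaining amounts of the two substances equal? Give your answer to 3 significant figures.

13.2 minutes

Set 2470·(1/2)^(t/9.97) = 998·(1/2)^(t/762).
Taking log₂: log₂(2470/998) = t·(1/9.97 − 1/762).
log₂(2.4749) = 1.3074; 1/9.97 − 1/762 = 0.098989.
t = 1.3074 / 0.098989 ≈ 13.208 minutes.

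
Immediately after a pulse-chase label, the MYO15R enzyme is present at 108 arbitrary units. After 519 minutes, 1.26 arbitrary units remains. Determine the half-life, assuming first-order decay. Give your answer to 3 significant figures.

A/A₀ = 1.26/108 ≈ 0.011667.
n = log₂(85.714) ≈ 6.4215 half-lives elapsed in 519 minutes.
t½ = 519/6.4215 ≈ 80.823 minutes.

80.8 minutes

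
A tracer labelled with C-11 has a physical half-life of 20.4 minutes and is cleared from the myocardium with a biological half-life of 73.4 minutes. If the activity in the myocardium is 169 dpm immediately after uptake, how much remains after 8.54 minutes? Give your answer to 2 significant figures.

120 dpm

1/t_eff = 1/t_phys + 1/t_biol = 1/20.4 + 1/73.4 = 0.062644 per minute.
t_eff = 20.4 × 73.4 / (20.4 + 73.4) ≈ 15.963 minutes.
Remaining = 169 × (1/2)^(8.54/15.963) = 169 × (1/2)^0.53498 ≈ 116.64 dpm.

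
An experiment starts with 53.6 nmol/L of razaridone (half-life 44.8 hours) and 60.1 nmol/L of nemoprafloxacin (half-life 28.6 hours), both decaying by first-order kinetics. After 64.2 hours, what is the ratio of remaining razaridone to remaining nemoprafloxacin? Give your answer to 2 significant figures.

razaridone: 53.6 × (1/2)^(64.2/44.8) = 53.6 × (1/2)^1.433 ≈ 19.851 nmol/L.
nemoprafloxacin: 60.1 × (1/2)^(64.2/28.6) = 60.1 × (1/2)^2.2448 ≈ 12.68 nmol/L.
Ratio ≈ 19.851 / 12.68 ≈ 1.5655.

1.6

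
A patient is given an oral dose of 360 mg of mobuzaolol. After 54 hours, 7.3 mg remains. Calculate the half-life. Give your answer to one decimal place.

9.6 hours

A/A₀ = 7.3/360 ≈ 0.020278.
n = log₂(49.315) ≈ 5.624 half-lives elapsed in 54 hours.
t½ = 54/5.624 ≈ 9.6018 hours.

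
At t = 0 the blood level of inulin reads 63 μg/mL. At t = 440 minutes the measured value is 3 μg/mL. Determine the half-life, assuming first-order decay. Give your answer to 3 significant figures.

A/A₀ = 3/63 ≈ 0.047619.
n = log₂(21) ≈ 4.3923 half-lives elapsed in 440 minutes.
t½ = 440/4.3923 ≈ 100.17 minutes.

100 minutes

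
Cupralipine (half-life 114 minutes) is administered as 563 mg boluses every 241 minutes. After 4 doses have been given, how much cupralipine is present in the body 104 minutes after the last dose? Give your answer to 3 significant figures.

388 mg

The 4 doses were given 827, 586, 345, 104 minutes ago.
Total = 563·(1/2)^(827/114) + 563·(1/2)^(586/114) + 563·(1/2)^(345/114) + 563·(1/2)^(104/114)
      = 3.6874 + 15.963 + 69.103 + 299.15 ≈ 387.9 mg.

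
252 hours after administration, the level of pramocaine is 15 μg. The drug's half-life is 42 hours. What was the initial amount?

Number of half-lives elapsed: n = 252/42 ≈ 6.
A₀ = A × 2^n = 15 × 2^6 = 15 × 64 ≈ 960 μg.

960 μg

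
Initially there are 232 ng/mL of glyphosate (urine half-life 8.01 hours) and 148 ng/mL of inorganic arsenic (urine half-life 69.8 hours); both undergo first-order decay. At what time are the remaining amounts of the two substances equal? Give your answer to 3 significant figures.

Set 232·(1/2)^(t/8.01) = 148·(1/2)^(t/69.8).
Taking log₂: log₂(232/148) = t·(1/8.01 − 1/69.8).
log₂(1.5676) = 0.64853; 1/8.01 − 1/69.8 = 0.11052.
t = 0.64853 / 0.11052 ≈ 5.8681 hours.

5.87 hours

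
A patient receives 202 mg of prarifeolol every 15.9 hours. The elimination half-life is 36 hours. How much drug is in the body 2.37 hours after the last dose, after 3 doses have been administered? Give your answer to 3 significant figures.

The 3 doses were given 34.17, 18.27, 2.37 hours ago.
Total = 202·(1/2)^(34.17/36) + 202·(1/2)^(18.27/36) + 202·(1/2)^(2.37/36)
      = 104.62 + 142.09 + 192.99 ≈ 439.71 mg.

440 mg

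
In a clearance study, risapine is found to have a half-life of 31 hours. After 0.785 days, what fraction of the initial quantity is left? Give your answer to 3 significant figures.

0.785 days = 18.84 hours.
n = 18.84/31 ≈ 0.60774 half-lives.
Fraction remaining = (1/2)^0.60774 ≈ 0.65622.

0.656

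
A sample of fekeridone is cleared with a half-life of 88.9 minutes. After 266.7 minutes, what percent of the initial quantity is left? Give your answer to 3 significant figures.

n = 266.7/88.9 ≈ 3 half-lives.
Fraction remaining = (1/2)^3 ≈ 0.125, i.e. 12.5%.

12.5%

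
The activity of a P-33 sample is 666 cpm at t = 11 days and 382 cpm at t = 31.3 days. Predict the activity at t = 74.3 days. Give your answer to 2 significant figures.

120 cpm

Over Δt = 31.3 − 11 = 20.3 days, the level fell by a factor of 666/382 ≈ 1.7435.
n = log₂(1.7435) ≈ 0.80195 half-lives, so t½ = 20.3/0.80195 ≈ 25.313 days.
From t = 31.3 to t = 74.3: 382 × (1/2)^((74.3−31.3)/25.313) ≈ 117.68 cpm.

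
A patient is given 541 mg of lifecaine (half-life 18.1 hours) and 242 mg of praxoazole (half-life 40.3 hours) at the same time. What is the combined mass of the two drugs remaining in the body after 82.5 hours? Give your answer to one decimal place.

lifecaine: 541 × (1/2)^(82.5/18.1) = 541 × (1/2)^4.558 ≈ 22.967 mg.
praxoazole: 242 × (1/2)^(82.5/40.3) = 242 × (1/2)^2.0471 ≈ 58.555 mg.
Total = 22.967 + 58.555 ≈ 81.522 mg.

81.5 mg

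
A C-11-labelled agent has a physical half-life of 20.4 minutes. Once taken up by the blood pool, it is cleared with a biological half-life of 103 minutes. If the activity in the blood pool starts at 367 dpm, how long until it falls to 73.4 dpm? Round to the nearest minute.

40 minutes

1/t_eff = 1/t_phys + 1/t_biol = 1/20.4 + 1/103 = 0.058728 per minute.
t_eff = 20.4 × 103 / (20.4 + 103) ≈ 17.028 minutes.
n = log₂(367/73.4) ≈ 2.3219; t = 2.3219 × 17.028 ≈ 39.537 minutes.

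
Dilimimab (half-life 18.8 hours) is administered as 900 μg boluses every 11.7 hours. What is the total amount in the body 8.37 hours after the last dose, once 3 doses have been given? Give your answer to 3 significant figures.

1370 μg

The 3 doses were given 31.77, 20.07, 8.37 hours ago.
Total = 900·(1/2)^(31.77/18.8) + 900·(1/2)^(20.07/18.8) + 900·(1/2)^(8.37/18.8)
      = 278.95 + 429.41 + 661.03 ≈ 1369.4 μg.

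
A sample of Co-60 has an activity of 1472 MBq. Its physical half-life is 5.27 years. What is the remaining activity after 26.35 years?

Elapsed time is 5 half-lives (26.35/5.27).
Each half-life halves the amount: 1472 × (1/2)^5 = 1472/32 = 46 MBq.

46 MBq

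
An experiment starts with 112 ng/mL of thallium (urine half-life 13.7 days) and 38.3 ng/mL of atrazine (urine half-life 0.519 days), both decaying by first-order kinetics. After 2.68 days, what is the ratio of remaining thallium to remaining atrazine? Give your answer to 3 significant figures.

91.5

thallium: 112 × (1/2)^(2.68/13.7) = 112 × (1/2)^0.19562 ≈ 97.798 ng/mL.
atrazine: 38.3 × (1/2)^(2.68/0.519) = 38.3 × (1/2)^5.1638 ≈ 1.0684 ng/mL.
Ratio ≈ 97.798 / 1.0684 ≈ 91.534.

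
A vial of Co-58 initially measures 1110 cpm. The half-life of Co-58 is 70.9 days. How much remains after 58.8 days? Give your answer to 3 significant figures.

Number of half-lives: n = 58.8/70.9 ≈ 0.82934.
Remaining = 1110 × (1/2)^0.82934 = 1110 × 0.56279 ≈ 624.69 cpm.

625 cpm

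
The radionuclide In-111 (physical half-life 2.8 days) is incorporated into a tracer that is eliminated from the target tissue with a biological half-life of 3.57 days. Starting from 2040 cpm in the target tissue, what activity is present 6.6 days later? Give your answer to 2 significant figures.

110 cpm

1/t_eff = 1/t_phys + 1/t_biol = 1/2.8 + 1/3.57 = 0.63725 per day.
t_eff = 2.8 × 3.57 / (2.8 + 3.57) ≈ 1.5692 days.
Remaining = 2040 × (1/2)^(6.6/1.5692) = 2040 × (1/2)^4.2059 ≈ 110.54 cpm.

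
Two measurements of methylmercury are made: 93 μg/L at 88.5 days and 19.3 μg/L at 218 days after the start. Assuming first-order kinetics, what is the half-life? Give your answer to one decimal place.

Over Δt = 218 − 88.5 = 129.5 days, the level fell by a factor of 93/19.3 ≈ 4.8187.
n = log₂(4.8187) ≈ 2.2686 half-lives, so t½ = 129.5/2.2686 ≈ 57.083 days.

57.1 days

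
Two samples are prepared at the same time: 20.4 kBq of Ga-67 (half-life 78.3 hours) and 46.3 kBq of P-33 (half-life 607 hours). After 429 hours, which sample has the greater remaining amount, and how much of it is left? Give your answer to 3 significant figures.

Ga-67: 20.4 × (1/2)^5.4789 ≈ 0.45741 kBq.
P-33: 46.3 × (1/2)^0.70675 ≈ 28.368 kBq.
P-33 has more remaining, at ≈ 28.368 kBq.

P-33, 28.4 kBq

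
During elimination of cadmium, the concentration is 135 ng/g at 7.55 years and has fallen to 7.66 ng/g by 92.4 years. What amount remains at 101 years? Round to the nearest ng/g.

Over Δt = 92.4 − 7.55 = 84.85 years, the level fell by a factor of 135/7.66 ≈ 17.624.
n = log₂(17.624) ≈ 4.1395 half-lives, so t½ = 84.85/4.1395 ≈ 20.498 years.
From t = 92.4 to t = 101: 7.66 × (1/2)^((101−92.4)/20.498) ≈ 5.727 ng/g.

6 ng/g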